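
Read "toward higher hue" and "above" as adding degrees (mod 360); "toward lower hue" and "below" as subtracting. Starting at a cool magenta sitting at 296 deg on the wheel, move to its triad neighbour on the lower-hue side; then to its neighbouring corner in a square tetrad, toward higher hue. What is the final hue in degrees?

−120° (triadic ↓): 296 − 120 = 176°
+90° (square ↑): 176 + 90 = 266°

266°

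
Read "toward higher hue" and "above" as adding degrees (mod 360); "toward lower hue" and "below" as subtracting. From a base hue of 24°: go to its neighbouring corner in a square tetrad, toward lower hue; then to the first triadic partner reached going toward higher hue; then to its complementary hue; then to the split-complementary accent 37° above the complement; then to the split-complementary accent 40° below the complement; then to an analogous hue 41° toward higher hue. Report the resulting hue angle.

272°

square ↓ −90°: 24 − 90 = -66 → -66 + 360 = 294°
triadic ↑ +120°: 294 + 120 = 414 → 414 − 360 = 54°
complement +180°: 54 + 180 = 234°
split-comp 37° ↑ +217°: 234 + 217 = 451 → 451 − 360 = 91°
split-comp 40° ↓ +140°: 91 + 140 = 231°
analog 41° ↑ +41°: 231 + 41 = 272°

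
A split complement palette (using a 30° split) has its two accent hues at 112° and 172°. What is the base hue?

The accents sit 30° either side of the complement, so the complement is their short-arc midpoint on the wheel.
Short-arc midpoint of 112° and 172°: 142°.
Base is 180° from the complement: 142 − 180 = -38 → -38 + 360 = 322°

322°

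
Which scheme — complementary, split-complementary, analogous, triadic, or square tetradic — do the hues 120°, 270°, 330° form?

split-complementary

Sort the hues: 120°, 270°, 330°.
Successive gaps around the wheel: 150°, 60°, 150°.
Two 150° gaps and one 60° gap — a base hue opposite a pair of accents 30° either side of its complement — is the split-complementary pattern.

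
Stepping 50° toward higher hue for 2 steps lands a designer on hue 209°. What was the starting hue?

2 steps of 50° (toward higher hue) give a net shift of +100°.
Start = end − shift: 209 − 100 = 109°

109°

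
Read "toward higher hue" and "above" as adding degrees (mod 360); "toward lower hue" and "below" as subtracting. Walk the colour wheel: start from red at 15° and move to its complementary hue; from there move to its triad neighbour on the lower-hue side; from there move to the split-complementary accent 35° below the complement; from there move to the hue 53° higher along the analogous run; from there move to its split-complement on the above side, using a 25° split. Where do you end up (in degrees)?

118°

complement +180°: 15 + 180 = 195°
triadic ↓ −120°: 195 − 120 = 75°
split-comp 35° ↓ +145°: 75 + 145 = 220°
analog 53° ↑ +53°: 220 + 53 = 273°
split-comp 25° ↑ +205°: 273 + 205 = 478 → 478 − 360 = 118°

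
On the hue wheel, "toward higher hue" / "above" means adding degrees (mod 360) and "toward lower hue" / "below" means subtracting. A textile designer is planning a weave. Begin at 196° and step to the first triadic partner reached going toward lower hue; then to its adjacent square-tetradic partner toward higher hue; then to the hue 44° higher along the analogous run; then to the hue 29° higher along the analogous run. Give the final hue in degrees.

239°

triadic ↓ −120°: 196 − 120 = 76°
square ↑ +90°: 76 + 90 = 166°
analog 44° ↑ +44°: 166 + 44 = 210°
analog 29° ↑ +29°: 210 + 29 = 239°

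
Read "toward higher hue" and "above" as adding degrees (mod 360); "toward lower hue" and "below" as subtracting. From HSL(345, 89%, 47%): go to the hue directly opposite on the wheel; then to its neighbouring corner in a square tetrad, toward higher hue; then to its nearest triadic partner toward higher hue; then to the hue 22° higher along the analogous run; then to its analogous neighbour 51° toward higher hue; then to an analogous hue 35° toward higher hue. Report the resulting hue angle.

345 + 180 = 525 → 525 − 360 = 165°   (complement)
165 + 90 = 255°   (square ↑)
255 + 120 = 375 → 375 − 360 = 15°   (triadic ↑)
15 + 22 = 37°   (analog 22° ↑)
37 + 51 = 88°   (analog 51° ↑)
88 + 35 = 123°   (analog 35° ↑)

123°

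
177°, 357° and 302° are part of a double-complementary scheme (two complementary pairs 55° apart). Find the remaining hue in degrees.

122°

A rectangular tetradic uses two complementary pairs 55° apart: offsets 0°, 55°, 180°, 235°.
Among {177°, 302°, 357°}, 357° and 177° are a 180° pair.
The remaining hue 302° needs its own complement: 302 + 180 = 482 → 482 − 360 = 122°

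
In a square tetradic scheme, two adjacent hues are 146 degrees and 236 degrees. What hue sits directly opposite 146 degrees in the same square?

A square tetradic scheme places four hues 90° apart; opposite corners are 180° apart.
146 + 180 = 326°

326°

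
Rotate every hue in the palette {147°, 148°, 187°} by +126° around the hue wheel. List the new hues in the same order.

273°, 274°, 313°

147 + 126 = 273°
148 + 126 = 274°
187 + 126 = 313°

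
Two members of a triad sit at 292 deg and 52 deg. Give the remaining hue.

A triad spaces three hues 120° apart.
The full set is {52°, 172°, 292°}.

172°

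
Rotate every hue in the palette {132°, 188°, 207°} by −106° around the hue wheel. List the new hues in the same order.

132 − 106 = 26°
188 − 106 = 82°
207 − 106 = 101°

26°, 82°, 101°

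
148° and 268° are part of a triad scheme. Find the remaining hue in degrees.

A triad places three hues 120° apart.
The full set through 148° is {28°, 148°, 268°}.
Given {148°, 268°}, the missing hue is 28°.

28°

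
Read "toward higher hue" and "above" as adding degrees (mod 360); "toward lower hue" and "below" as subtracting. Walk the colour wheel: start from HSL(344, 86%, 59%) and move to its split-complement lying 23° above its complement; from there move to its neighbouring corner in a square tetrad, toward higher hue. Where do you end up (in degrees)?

277°

+203° (split-comp 23° ↑): 344 + 203 = 547 → 547 − 360 = 187°
+90° (square ↑): 187 + 90 = 277°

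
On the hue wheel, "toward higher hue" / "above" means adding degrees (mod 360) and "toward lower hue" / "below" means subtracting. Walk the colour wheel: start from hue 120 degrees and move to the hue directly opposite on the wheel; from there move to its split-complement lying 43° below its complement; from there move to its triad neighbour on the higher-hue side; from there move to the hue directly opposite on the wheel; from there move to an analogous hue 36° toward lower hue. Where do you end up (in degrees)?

complement +180°: 120 + 180 = 300°
split-comp 43° ↓ +137°: 300 + 137 = 437 → 437 − 360 = 77°
triadic ↑ +120°: 77 + 120 = 197°
complement +180°: 197 + 180 = 377 → 377 − 360 = 17°
analog 36° ↓ −36°: 17 − 36 = -19 → -19 + 360 = 341°

341°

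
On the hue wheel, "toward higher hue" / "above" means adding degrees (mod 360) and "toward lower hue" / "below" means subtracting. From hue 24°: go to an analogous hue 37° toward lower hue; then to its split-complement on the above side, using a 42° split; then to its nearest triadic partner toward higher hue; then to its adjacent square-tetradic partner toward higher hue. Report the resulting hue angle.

59°

24 − 37 = -13 → -13 + 360 = 347°   (analog 37° ↓)
347 + 222 = 569 → 569 − 360 = 209°   (split-comp 42° ↑)
209 + 120 = 329°   (triadic ↑)
329 + 90 = 419 → 419 − 360 = 59°   (square ↑)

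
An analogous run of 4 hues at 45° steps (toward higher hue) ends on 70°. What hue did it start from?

3 steps of 45° (toward higher hue) give a net shift of +135°.
Start = end − shift: 70 − 135 = -65 → -65 + 360 = 295°

295°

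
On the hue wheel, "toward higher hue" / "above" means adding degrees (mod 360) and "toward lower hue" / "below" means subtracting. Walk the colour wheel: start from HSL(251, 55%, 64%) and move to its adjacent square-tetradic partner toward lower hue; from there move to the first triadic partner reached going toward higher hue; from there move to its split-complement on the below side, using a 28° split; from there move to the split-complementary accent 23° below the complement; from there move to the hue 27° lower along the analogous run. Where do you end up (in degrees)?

square ↓ −90°: 251 − 90 = 161°
triadic ↑ +120°: 161 + 120 = 281°
split-comp 28° ↓ +152°: 281 + 152 = 433 → 433 − 360 = 73°
split-comp 23° ↓ +157°: 73 + 157 = 230°
analog 27° ↓ −27°: 230 − 27 = 203°

203°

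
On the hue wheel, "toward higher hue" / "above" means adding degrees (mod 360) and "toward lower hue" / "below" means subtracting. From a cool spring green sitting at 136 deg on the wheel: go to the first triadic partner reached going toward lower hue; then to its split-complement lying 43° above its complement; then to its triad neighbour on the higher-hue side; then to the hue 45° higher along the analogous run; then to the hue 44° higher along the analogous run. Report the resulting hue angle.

triadic ↓ −120°: 136 − 120 = 16°
split-comp 43° ↑ +223°: 16 + 223 = 239°
triadic ↑ +120°: 239 + 120 = 359°
analog 45° ↑ +45°: 359 + 45 = 404 → 404 − 360 = 44°
analog 44° ↑ +44°: 44 + 44 = 88°

88°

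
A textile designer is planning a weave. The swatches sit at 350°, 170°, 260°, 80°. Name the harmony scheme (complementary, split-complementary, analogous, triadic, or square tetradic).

square tetradic

Sort the hues: 80°, 170°, 260°, 350°.
Successive gaps around the wheel: 90°, 90°, 90°, 90°.
Four hues every 90° form a square tetradic scheme.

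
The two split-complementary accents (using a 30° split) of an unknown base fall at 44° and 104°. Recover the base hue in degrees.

The accents sit 30° either side of the complement, so the complement is their short-arc midpoint on the wheel.
Short-arc midpoint of 44° and 104°: 74°.
Base is 180° from the complement: 74 − 180 = -106 → -106 + 360 = 254°

254°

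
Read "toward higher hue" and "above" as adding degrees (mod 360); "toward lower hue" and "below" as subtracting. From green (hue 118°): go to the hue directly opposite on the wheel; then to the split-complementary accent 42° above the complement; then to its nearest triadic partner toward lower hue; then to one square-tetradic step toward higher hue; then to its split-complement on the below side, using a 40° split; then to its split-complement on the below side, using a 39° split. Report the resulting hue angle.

51°

+180° (complement): 118 + 180 = 298°
+222° (split-comp 42° ↑): 298 + 222 = 520 → 520 − 360 = 160°
−120° (triadic ↓): 160 − 120 = 40°
+90° (square ↑): 40 + 90 = 130°
+140° (split-comp 40° ↓): 130 + 140 = 270°
+141° (split-comp 39° ↓): 270 + 141 = 411 → 411 − 360 = 51°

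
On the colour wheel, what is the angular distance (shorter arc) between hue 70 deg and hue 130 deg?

|70 − 130| = 60.
60 ≤ 180, so the shorter arc is 60°.

60°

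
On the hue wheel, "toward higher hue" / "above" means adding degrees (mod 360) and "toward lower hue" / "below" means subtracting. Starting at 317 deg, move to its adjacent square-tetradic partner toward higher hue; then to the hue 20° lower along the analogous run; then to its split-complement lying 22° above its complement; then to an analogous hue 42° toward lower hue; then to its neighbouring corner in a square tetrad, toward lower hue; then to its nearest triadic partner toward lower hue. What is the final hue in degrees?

337°

+90° (square ↑): 317 + 90 = 407 → 407 − 360 = 47°
−20° (analog 20° ↓): 47 − 20 = 27°
+202° (split-comp 22° ↑): 27 + 202 = 229°
−42° (analog 42° ↓): 229 − 42 = 187°
−90° (square ↓): 187 − 90 = 97°
−120° (triadic ↓): 97 − 120 = -23 → -23 + 360 = 337°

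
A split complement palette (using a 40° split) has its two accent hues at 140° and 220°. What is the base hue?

0°

The accents sit 40° either side of the complement, so the complement is their short-arc midpoint on the wheel.
Short-arc midpoint of 140° and 220°: 180°.
Base is 180° from the complement: 180 − 180 = 0°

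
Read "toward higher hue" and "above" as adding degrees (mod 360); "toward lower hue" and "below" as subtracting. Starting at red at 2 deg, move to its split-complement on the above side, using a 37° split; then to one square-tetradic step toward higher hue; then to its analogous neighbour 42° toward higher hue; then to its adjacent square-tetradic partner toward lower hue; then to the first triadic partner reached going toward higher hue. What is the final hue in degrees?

21°

2 + 217 = 219°   (split-comp 37° ↑)
219 + 90 = 309°   (square ↑)
309 + 42 = 351°   (analog 42° ↑)
351 − 90 = 261°   (square ↓)
261 + 120 = 381 → 381 − 360 = 21°   (triadic ↑)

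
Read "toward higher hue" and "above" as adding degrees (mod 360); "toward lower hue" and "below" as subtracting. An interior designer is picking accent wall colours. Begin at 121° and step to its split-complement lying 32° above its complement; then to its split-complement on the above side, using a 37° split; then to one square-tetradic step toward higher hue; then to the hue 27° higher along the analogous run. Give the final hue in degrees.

split-comp 32° ↑ +212°: 121 + 212 = 333°
split-comp 37° ↑ +217°: 333 + 217 = 550 → 550 − 360 = 190°
square ↑ +90°: 190 + 90 = 280°
analog 27° ↑ +27°: 280 + 27 = 307°

307°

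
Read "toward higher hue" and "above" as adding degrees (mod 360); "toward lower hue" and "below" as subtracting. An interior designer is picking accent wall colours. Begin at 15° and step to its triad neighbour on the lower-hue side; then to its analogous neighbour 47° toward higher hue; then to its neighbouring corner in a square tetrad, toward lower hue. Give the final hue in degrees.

212°

triadic ↓ −120°: 15 − 120 = -105 → -105 + 360 = 255°
analog 47° ↑ +47°: 255 + 47 = 302°
square ↓ −90°: 302 − 90 = 212°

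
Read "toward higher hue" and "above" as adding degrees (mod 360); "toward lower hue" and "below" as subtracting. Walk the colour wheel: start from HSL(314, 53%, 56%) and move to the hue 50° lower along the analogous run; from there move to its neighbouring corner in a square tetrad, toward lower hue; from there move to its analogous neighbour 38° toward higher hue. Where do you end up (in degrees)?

314 − 50 = 264°   (analog 50° ↓)
264 − 90 = 174°   (square ↓)
174 + 38 = 212°   (analog 38° ↑)

212°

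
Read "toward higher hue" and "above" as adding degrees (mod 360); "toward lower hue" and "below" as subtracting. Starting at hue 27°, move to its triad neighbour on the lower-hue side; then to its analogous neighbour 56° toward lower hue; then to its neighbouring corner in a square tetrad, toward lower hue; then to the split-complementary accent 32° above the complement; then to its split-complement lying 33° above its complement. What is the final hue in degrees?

27 − 120 = -93 → -93 + 360 = 267°   (triadic ↓)
267 − 56 = 211°   (analog 56° ↓)
211 − 90 = 121°   (square ↓)
121 + 212 = 333°   (split-comp 32° ↑)
333 + 213 = 546 → 546 − 360 = 186°   (split-comp 33° ↑)

186°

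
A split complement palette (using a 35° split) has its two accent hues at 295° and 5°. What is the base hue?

The accents sit 35° either side of the complement, so the complement is their short-arc midpoint on the wheel.
Short-arc midpoint of 295° and 5°: 330°.
Base is 180° from the complement: 330 − 180 = 150°

150°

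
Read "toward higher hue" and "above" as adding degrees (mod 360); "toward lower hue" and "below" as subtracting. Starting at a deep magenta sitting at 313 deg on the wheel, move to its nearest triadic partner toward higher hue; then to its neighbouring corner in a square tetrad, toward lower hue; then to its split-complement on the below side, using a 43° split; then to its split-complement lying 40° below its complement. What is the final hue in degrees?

triadic ↑ +120°: 313 + 120 = 433 → 433 − 360 = 73°
square ↓ −90°: 73 − 90 = -17 → -17 + 360 = 343°
split-comp 43° ↓ +137°: 343 + 137 = 480 → 480 − 360 = 120°
split-comp 40° ↓ +140°: 120 + 140 = 260°

260°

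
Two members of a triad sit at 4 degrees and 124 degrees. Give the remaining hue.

A triad spaces three hues 120° apart.
The full set is {4°, 124°, 244°}.

244°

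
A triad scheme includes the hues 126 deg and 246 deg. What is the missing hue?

A triad places three hues 120° apart.
The full set through 126° is {6°, 126°, 246°}.
Given {126°, 246°}, the missing hue is 6°.

6°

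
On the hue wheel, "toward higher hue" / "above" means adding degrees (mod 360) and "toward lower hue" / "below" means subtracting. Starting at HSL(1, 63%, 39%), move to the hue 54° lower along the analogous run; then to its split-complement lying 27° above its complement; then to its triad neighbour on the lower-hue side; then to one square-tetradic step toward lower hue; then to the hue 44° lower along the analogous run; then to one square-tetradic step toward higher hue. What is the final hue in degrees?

350°

−54° (analog 54° ↓): 1 − 54 = -53 → -53 + 360 = 307°
+207° (split-comp 27° ↑): 307 + 207 = 514 → 514 − 360 = 154°
−120° (triadic ↓): 154 − 120 = 34°
−90° (square ↓): 34 − 90 = -56 → -56 + 360 = 304°
−44° (analog 44° ↓): 304 − 44 = 260°
+90° (square ↑): 260 + 90 = 350°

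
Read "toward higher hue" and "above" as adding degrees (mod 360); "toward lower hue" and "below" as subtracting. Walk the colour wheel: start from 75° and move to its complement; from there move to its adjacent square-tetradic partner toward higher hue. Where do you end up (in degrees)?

75 + 180 = 255°   (complement)
255 + 90 = 345°   (square ↑)

345°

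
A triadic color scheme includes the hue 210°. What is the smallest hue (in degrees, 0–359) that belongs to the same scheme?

A triad places three hues 120° apart.
The full set through 210° is {90°, 210°, 330°}.

90°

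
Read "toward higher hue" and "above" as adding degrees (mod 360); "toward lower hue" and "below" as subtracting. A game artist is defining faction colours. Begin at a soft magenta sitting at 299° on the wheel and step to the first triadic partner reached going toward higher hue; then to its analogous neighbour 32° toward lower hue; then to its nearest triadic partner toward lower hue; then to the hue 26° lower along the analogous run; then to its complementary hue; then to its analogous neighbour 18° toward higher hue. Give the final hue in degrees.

+120° (triadic ↑): 299 + 120 = 419 → 419 − 360 = 59°
−32° (analog 32° ↓): 59 − 32 = 27°
−120° (triadic ↓): 27 − 120 = -93 → -93 + 360 = 267°
−26° (analog 26° ↓): 267 − 26 = 241°
+180° (complement): 241 + 180 = 421 → 421 − 360 = 61°
+18° (analog 18° ↑): 61 + 18 = 79°

79°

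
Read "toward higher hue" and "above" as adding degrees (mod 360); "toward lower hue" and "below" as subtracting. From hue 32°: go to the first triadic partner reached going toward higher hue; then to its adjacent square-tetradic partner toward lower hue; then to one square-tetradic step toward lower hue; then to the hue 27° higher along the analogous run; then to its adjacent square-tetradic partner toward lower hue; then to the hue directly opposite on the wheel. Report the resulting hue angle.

32 + 120 = 152°   (triadic ↑)
152 − 90 = 62°   (square ↓)
62 − 90 = -28 → -28 + 360 = 332°   (square ↓)
332 + 27 = 359°   (analog 27° ↑)
359 − 90 = 269°   (square ↓)
269 + 180 = 449 → 449 − 360 = 89°   (complement)

89°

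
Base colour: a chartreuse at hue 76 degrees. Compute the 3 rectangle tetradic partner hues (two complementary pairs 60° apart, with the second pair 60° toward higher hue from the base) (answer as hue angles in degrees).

A rectangular tetradic uses two complementary pairs 60° apart: offsets 0°, 60°, 180°, 240°.
76 + 60 = 136°
76 + 180 = 256°
76 + 240 = 316°

136°, 256°, and 316°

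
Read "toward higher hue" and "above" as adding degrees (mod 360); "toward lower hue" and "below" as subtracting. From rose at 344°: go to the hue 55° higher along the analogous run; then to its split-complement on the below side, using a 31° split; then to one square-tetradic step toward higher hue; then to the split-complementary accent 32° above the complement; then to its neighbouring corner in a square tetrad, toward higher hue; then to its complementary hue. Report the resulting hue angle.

344 + 55 = 399 → 399 − 360 = 39°   (analog 55° ↑)
39 + 149 = 188°   (split-comp 31° ↓)
188 + 90 = 278°   (square ↑)
278 + 212 = 490 → 490 − 360 = 130°   (split-comp 32° ↑)
130 + 90 = 220°   (square ↑)
220 + 180 = 400 → 400 − 360 = 40°   (complement)

40°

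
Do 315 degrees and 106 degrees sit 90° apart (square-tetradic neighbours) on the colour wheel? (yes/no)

Angular distance: |315 − 106| = 209; shorter arc = 360 − 209 = 151°.
90° apart (square-tetradic neighbours) requires 90°.

no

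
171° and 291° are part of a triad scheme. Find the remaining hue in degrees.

A triad places three hues 120° apart.
The full set through 171° is {51°, 171°, 291°}.
Given {171°, 291°}, the missing hue is 51°.

51°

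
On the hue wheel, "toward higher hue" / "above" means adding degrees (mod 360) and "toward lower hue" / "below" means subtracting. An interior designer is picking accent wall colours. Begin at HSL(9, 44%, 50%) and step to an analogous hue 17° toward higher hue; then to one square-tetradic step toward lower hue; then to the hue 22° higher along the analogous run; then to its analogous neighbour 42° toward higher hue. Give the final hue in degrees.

0°

9 + 17 = 26°   (analog 17° ↑)
26 − 90 = -64 → -64 + 360 = 296°   (square ↓)
296 + 22 = 318°   (analog 22° ↑)
318 + 42 = 360 → 360 − 360 = 0°   (analog 42° ↑)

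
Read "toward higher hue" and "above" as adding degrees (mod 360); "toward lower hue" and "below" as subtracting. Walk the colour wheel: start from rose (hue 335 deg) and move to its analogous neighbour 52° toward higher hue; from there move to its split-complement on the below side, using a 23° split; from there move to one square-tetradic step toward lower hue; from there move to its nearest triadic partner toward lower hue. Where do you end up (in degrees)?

+52° (analog 52° ↑): 335 + 52 = 387 → 387 − 360 = 27°
+157° (split-comp 23° ↓): 27 + 157 = 184°
−90° (square ↓): 184 − 90 = 94°
−120° (triadic ↓): 94 − 120 = -26 → -26 + 360 = 334°

334°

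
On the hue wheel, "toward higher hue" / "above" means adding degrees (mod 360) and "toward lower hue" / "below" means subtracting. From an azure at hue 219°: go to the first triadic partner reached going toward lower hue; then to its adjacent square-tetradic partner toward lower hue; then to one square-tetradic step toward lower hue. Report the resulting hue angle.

219 − 120 = 99°   (triadic ↓)
99 − 90 = 9°   (square ↓)
9 − 90 = -81 → -81 + 360 = 279°   (square ↓)

279°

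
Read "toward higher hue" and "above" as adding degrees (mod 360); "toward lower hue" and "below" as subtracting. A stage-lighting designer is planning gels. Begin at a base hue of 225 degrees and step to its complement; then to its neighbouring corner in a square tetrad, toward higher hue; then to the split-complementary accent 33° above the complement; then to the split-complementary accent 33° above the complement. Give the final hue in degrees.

complement +180°: 225 + 180 = 405 → 405 − 360 = 45°
square ↑ +90°: 45 + 90 = 135°
split-comp 33° ↑ +213°: 135 + 213 = 348°
split-comp 33° ↑ +213°: 348 + 213 = 561 → 561 − 360 = 201°

201°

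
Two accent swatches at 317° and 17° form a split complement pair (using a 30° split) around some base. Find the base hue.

The accents sit 30° either side of the complement, so the complement is their short-arc midpoint on the wheel.
Short-arc midpoint of 317° and 17°: 347°.
Base is 180° from the complement: 347 − 180 = 167°

167°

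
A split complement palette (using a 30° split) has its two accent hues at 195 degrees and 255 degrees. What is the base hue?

45°

The accents sit 30° either side of the complement, so the complement is their short-arc midpoint on the wheel.
Short-arc midpoint of 195° and 255°: 225°.
Base is 180° from the complement: 225 − 180 = 45°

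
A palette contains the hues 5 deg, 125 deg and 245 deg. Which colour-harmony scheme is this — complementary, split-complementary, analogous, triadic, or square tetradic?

Sort the hues: 5°, 125°, 245°.
Successive gaps around the wheel: 120°, 120°, 120°.
Three hues equally spaced 120° apart form a triad.

triadic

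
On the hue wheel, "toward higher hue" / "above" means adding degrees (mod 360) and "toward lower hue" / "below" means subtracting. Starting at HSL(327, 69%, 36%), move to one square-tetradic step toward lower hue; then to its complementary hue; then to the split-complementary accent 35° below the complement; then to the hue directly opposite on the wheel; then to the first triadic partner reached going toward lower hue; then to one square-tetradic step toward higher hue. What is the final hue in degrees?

352°

square ↓ −90°: 327 − 90 = 237°
complement +180°: 237 + 180 = 417 → 417 − 360 = 57°
split-comp 35° ↓ +145°: 57 + 145 = 202°
complement +180°: 202 + 180 = 382 → 382 − 360 = 22°
triadic ↓ −120°: 22 − 120 = -98 → -98 + 360 = 262°
square ↑ +90°: 262 + 90 = 352°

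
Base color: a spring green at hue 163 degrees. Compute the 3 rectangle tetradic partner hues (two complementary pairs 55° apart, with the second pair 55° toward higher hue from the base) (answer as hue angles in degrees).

163 + 55 = 218°
163 + 180 = 343°
163 + 235 = 398 → 398 − 360 = 38°

218°, 343° and 38°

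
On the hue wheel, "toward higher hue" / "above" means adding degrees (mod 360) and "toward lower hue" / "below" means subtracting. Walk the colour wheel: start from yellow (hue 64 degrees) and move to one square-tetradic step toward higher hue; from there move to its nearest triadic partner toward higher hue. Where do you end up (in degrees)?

274°

+90° (square ↑): 64 + 90 = 154°
+120° (triadic ↑): 154 + 120 = 274°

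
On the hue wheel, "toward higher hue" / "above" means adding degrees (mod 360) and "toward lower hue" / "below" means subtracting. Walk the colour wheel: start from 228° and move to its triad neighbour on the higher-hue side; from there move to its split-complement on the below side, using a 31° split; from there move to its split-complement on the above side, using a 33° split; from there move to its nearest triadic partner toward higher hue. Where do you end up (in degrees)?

+120° (triadic ↑): 228 + 120 = 348°
+149° (split-comp 31° ↓): 348 + 149 = 497 → 497 − 360 = 137°
+213° (split-comp 33° ↑): 137 + 213 = 350°
+120° (triadic ↑): 350 + 120 = 470 → 470 − 360 = 110°

110°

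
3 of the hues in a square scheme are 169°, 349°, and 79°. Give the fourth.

A square tetradic scheme places four hues every 90°.
The full set through 79° is {79°, 169°, 259°, 349°}.
Given {79°, 169°, 349°}, the missing hue is 259°.

259°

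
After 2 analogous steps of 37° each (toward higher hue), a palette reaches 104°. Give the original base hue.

2 steps of 37° (toward higher hue) give a net shift of +74°.
Start = end − shift: 104 − 74 = 30°

30°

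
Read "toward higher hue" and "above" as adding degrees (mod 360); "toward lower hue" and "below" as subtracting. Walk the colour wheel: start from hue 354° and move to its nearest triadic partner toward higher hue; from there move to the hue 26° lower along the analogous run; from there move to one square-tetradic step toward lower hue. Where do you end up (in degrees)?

triadic ↑ +120°: 354 + 120 = 474 → 474 − 360 = 114°
analog 26° ↓ −26°: 114 − 26 = 88°
square ↓ −90°: 88 − 90 = -2 → -2 + 360 = 358°

358°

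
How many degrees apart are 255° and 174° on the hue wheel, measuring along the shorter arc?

|255 − 174| = 81.
81 ≤ 180, so the shorter arc is 81°.

81°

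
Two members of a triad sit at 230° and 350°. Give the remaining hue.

A triad spaces three hues 120° apart.
The full set is {110°, 230°, 350°}.

110°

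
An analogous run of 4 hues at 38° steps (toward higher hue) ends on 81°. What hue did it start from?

3 steps of 38° (toward higher hue) give a net shift of +114°.
Start = end − shift: 81 − 114 = -33 → -33 + 360 = 327°

327°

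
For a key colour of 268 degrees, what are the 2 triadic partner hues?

28° and 148°

A triad places three hues 120° apart.
268 + 120 = 388 → 388 − 360 = 28°
268 + 240 = 508 → 508 − 360 = 148°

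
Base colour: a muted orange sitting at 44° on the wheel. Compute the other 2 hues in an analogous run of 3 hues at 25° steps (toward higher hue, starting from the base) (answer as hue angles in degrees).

69° and 94°

Analogous hues sit every 25° along the wheel.
44 + 25 = 69°
44 + 50 = 94°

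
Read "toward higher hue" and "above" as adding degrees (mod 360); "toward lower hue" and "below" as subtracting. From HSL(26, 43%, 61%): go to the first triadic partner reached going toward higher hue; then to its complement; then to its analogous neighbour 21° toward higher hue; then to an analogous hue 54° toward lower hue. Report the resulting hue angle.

293°

+120° (triadic ↑): 26 + 120 = 146°
+180° (complement): 146 + 180 = 326°
+21° (analog 21° ↑): 326 + 21 = 347°
−54° (analog 54° ↓): 347 − 54 = 293°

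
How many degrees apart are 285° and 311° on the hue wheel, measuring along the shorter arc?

|285 − 311| = 26.
26 ≤ 180, so the shorter arc is 26°.

26°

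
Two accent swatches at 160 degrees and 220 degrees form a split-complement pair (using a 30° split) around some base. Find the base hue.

10°

The accents sit 30° either side of the complement, so the complement is their short-arc midpoint on the wheel.
Short-arc midpoint of 160° and 220°: 190°.
Base is 180° from the complement: 190 − 180 = 10°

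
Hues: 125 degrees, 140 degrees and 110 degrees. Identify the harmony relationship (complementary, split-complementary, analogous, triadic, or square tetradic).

Sort the hues: 110°, 125°, 140°.
Successive gaps around the wheel: 15°, 15°, 330°.
A run of hues at equal small steps (15°) with one large closing gap is an analogous group.

analogous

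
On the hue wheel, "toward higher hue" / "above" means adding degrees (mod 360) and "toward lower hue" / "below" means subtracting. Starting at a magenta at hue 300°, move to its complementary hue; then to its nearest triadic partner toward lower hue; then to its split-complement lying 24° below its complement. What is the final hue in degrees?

complement +180°: 300 + 180 = 480 → 480 − 360 = 120°
triadic ↓ −120°: 120 − 120 = 0°
split-comp 24° ↓ +156°: 0 + 156 = 156°

156°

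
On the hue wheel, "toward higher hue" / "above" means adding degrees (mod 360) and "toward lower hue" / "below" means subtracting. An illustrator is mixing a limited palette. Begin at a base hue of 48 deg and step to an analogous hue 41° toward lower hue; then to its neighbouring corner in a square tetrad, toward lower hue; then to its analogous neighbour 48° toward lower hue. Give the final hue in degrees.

229°

48 − 41 = 7°   (analog 41° ↓)
7 − 90 = -83 → -83 + 360 = 277°   (square ↓)
277 − 48 = 229°   (analog 48° ↓)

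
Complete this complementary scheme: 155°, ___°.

The complement sits 180° across the wheel.
The full set through 155° is {155°, 335°}.
Given {155°}, the missing hue is 335°.

335°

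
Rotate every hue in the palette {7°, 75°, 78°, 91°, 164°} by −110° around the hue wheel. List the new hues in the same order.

7 − 110 = -103 → -103 + 360 = 257°
75 − 110 = -35 → -35 + 360 = 325°
78 − 110 = -32 → -32 + 360 = 328°
91 − 110 = -19 → -19 + 360 = 341°
164 − 110 = 54°

257°, 325°, 328°, 341°, 54°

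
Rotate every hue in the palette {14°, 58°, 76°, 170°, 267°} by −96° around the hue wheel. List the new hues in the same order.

278°, 322°, 340°, 74°, 171°

14 − 96 = -82 → -82 + 360 = 278°
58 − 96 = -38 → -38 + 360 = 322°
76 − 96 = -20 → -20 + 360 = 340°
170 − 96 = 74°
267 − 96 = 171°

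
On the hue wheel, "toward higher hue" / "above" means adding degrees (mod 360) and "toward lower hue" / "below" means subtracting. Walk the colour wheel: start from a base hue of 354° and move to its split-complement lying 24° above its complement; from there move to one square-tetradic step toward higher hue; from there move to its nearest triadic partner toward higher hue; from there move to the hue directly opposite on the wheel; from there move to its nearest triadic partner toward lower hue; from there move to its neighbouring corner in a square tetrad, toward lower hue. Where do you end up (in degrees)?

18°

+204° (split-comp 24° ↑): 354 + 204 = 558 → 558 − 360 = 198°
+90° (square ↑): 198 + 90 = 288°
+120° (triadic ↑): 288 + 120 = 408 → 408 − 360 = 48°
+180° (complement): 48 + 180 = 228°
−120° (triadic ↓): 228 − 120 = 108°
−90° (square ↓): 108 − 90 = 18°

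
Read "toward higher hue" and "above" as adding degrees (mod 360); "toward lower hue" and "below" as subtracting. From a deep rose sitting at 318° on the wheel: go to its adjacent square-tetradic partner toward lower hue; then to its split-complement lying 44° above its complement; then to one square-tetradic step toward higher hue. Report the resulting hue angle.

318 − 90 = 228°   (square ↓)
228 + 224 = 452 → 452 − 360 = 92°   (split-comp 44° ↑)
92 + 90 = 182°   (square ↑)

182°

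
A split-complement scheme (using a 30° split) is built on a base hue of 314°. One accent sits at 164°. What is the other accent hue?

104°

Split-complementary hues sit 30° either side of the complement.
Complement of the base 314°: 314 + 180 = 494 → 494 − 360 = 134°
The given accent 164° is 30° one side of 134°; the other accent sits 30° the other side: 134 − 30 = 104°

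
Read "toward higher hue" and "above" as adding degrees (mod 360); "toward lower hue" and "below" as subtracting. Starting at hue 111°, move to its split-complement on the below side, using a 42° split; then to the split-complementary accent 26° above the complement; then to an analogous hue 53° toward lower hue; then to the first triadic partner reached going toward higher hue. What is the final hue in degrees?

162°

111 + 138 = 249°   (split-comp 42° ↓)
249 + 206 = 455 → 455 − 360 = 95°   (split-comp 26° ↑)
95 − 53 = 42°   (analog 53° ↓)
42 + 120 = 162°   (triadic ↑)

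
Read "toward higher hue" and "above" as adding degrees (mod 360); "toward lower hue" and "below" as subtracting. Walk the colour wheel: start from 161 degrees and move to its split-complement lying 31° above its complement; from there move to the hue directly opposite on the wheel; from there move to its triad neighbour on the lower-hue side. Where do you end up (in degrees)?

72°

161 + 211 = 372 → 372 − 360 = 12°   (split-comp 31° ↑)
12 + 180 = 192°   (complement)
192 − 120 = 72°   (triadic ↓)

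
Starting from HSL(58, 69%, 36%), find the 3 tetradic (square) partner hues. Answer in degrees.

A square tetradic scheme places four hues every 90°.
58 + 90 = 148°
58 + 180 = 238°
58 + 270 = 328°

148°, 238°, 328°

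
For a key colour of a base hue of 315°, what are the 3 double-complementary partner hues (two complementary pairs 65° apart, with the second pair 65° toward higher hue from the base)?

20°, 135°, 200°

A rectangular tetradic uses two complementary pairs 65° apart: offsets 0°, 65°, 180°, 245°.
315 + 65 = 380 → 380 − 360 = 20°
315 + 180 = 495 → 495 − 360 = 135°
315 + 245 = 560 → 560 − 360 = 200°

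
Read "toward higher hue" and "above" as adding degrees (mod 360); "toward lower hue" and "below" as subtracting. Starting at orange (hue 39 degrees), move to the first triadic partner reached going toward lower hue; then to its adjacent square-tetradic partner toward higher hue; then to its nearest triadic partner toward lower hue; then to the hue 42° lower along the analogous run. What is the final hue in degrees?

−120° (triadic ↓): 39 − 120 = -81 → -81 + 360 = 279°
+90° (square ↑): 279 + 90 = 369 → 369 − 360 = 9°
−120° (triadic ↓): 9 − 120 = -111 → -111 + 360 = 249°
−42° (analog 42° ↓): 249 − 42 = 207°

207°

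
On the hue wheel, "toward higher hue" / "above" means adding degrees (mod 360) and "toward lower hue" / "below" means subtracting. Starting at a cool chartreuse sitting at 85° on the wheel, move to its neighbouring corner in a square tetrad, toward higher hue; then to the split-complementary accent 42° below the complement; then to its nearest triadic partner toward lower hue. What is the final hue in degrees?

square ↑ +90°: 85 + 90 = 175°
split-comp 42° ↓ +138°: 175 + 138 = 313°
triadic ↓ −120°: 313 − 120 = 193°

193°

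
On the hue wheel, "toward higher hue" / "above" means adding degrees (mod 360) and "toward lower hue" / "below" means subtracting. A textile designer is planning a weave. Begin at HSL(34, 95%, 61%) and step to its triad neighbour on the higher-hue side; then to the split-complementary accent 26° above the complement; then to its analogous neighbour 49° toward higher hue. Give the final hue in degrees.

49°

triadic ↑ +120°: 34 + 120 = 154°
split-comp 26° ↑ +206°: 154 + 206 = 360 → 360 − 360 = 0°
analog 49° ↑ +49°: 0 + 49 = 49°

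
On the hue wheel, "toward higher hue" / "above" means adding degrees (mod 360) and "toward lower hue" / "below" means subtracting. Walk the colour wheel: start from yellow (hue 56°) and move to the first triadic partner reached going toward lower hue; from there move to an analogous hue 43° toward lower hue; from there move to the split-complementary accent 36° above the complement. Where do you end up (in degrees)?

56 − 120 = -64 → -64 + 360 = 296°   (triadic ↓)
296 − 43 = 253°   (analog 43° ↓)
253 + 216 = 469 → 469 − 360 = 109°   (split-comp 36° ↑)

109°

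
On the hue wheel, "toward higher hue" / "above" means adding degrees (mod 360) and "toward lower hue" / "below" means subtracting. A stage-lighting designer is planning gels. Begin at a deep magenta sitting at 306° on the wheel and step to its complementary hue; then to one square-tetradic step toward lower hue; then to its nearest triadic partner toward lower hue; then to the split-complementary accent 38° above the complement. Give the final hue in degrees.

134°

+180° (complement): 306 + 180 = 486 → 486 − 360 = 126°
−90° (square ↓): 126 − 90 = 36°
−120° (triadic ↓): 36 − 120 = -84 → -84 + 360 = 276°
+218° (split-comp 38° ↑): 276 + 218 = 494 → 494 − 360 = 134°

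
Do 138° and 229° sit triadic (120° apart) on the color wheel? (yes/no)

no

Angular distance: |138 − 229| = 91 = 91°.
Triadic (120° apart) requires 120°.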